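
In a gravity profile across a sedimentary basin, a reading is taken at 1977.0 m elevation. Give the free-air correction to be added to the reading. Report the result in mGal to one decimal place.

610.1

Free-air correction = 0.3086 × 1977.0 = 610.1 mGal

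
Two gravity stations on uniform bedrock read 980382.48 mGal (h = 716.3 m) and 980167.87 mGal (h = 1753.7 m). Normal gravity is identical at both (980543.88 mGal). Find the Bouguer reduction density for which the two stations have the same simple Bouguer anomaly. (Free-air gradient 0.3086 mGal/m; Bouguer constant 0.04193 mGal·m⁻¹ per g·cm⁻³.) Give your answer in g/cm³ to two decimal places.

Δg_obs = 980167.87 − 980382.48 = -214.61 mGal over Δh = 1753.7 − 716.3 = 1037.4 m
Equal Bouguer anomalies ⇒ Δg_obs + (0.3086 − 0.04193ρ)·Δh = 0
0.3086 − 0.04193ρ = −Δg_obs/Δh = 0.20687
ρ = (0.3086 − 0.20687) / 0.04193 = 2.43 g/cm³

2.43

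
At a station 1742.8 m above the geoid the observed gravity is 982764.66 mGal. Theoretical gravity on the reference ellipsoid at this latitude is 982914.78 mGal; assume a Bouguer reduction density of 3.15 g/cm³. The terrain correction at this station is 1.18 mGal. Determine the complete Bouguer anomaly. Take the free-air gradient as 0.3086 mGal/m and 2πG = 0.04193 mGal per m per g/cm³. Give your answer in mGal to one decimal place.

Free-air correction = 0.3086 × 1742.8 = 537.83 mGal
Free-air anomaly = 982764.66 − 982914.78 + (537.83) = 387.71 mGal
Bouguer slab correction = 0.04193 × 3.15 × 1742.8 = 230.19 mGal
Simple Bouguer anomaly = 387.71 − (230.19) = 157.52 mGal
Complete Bouguer anomaly = 157.52 + 1.18 = 158.70 mGal

158.7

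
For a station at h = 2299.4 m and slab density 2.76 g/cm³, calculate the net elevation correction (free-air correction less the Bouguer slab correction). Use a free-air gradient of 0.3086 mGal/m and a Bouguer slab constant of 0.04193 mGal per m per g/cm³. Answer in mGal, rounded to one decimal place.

443.5

Combined gradient = 0.3086 − 0.04193 × 2.76 = 0.1928732 mGal/m
Combined elevation correction = 0.1928732 × 2299.4 = 443.5 mGal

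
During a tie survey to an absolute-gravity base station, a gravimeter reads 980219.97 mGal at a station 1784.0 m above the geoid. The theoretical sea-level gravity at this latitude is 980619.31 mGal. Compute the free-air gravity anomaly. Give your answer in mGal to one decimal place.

151.2

Free-air correction = 0.3086 × 1784.0 = 550.54 mGal
Free-air anomaly = 980219.97 − 980619.31 + (550.54) = 151.20 mGal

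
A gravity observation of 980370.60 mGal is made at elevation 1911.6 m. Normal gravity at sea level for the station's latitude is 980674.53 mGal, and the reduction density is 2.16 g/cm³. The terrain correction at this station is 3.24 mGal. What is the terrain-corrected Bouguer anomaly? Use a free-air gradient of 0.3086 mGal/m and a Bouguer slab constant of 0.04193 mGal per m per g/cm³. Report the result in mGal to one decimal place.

116.1

Free-air correction = 0.3086 × 1911.6 = 589.92 mGal
Free-air anomaly = 980370.60 − 980674.53 + (589.92) = 285.99 mGal
Bouguer slab correction = 0.04193 × 2.16 × 1911.6 = 173.13 mGal
Simple Bouguer anomaly = 285.99 − (173.13) = 112.86 mGal
Complete Bouguer anomaly = 112.86 + 3.24 = 116.10 mGal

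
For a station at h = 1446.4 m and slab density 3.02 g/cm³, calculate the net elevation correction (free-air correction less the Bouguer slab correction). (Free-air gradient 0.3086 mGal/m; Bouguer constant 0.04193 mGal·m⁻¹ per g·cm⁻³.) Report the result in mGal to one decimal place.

263.2

Combined gradient = 0.3086 − 0.04193 × 3.02 = 0.1819714 mGal/m
Combined elevation correction = 0.1819714 × 1446.4 = 263.2 mGal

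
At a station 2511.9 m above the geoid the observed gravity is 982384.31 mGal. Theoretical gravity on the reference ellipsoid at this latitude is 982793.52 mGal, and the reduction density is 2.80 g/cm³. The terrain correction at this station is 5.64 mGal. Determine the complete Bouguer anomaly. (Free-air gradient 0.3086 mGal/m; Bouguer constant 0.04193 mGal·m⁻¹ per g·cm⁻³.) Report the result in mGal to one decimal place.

Free-air correction = 0.3086 × 2511.9 = 775.17 mGal
Free-air anomaly = 982384.31 − 982793.52 + (775.17) = 365.96 mGal
Bouguer slab correction = 0.04193 × 2.80 × 2511.9 = 294.91 mGal
Simple Bouguer anomaly = 365.96 − (294.91) = 71.05 mGal
Complete Bouguer anomaly = 71.05 + 5.64 = 76.69 mGal

76.7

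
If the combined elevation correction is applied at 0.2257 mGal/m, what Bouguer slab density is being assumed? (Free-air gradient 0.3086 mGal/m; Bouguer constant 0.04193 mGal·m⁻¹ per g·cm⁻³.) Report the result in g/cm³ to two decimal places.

1.98

0.2257 = 0.3086 − 0.04193 × ρ
ρ = (0.3086 − 0.2257) / 0.04193 = 1.98 g/cm³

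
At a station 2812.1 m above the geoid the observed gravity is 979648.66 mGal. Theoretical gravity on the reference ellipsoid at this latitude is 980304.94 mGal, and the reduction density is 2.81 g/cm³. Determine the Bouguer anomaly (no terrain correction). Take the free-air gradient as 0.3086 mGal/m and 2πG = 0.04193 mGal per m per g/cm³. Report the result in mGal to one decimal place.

Free-air correction = 0.3086 × 2812.1 = 867.81 mGal
Free-air anomaly = 979648.66 − 980304.94 + (867.81) = 211.53 mGal
Bouguer slab correction = 0.04193 × 2.81 × 2812.1 = 331.33 mGal
Simple Bouguer anomaly = 211.53 − (331.33) = -119.80 mGal

-119.8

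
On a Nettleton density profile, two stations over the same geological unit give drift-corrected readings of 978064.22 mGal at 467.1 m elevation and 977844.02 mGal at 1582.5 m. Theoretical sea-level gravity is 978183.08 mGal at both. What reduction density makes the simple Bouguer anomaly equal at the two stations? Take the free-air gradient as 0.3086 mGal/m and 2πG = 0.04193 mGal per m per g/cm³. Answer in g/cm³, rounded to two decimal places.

2.65

Δg_obs = 977844.02 − 978064.22 = -220.20 mGal over Δh = 1582.5 − 467.1 = 1115.4 m
Equal Bouguer anomalies ⇒ Δg_obs + (0.3086 − 0.04193ρ)·Δh = 0
0.3086 − 0.04193ρ = −Δg_obs/Δh = 0.19742
ρ = (0.3086 − 0.19742) / 0.04193 = 2.65 g/cm³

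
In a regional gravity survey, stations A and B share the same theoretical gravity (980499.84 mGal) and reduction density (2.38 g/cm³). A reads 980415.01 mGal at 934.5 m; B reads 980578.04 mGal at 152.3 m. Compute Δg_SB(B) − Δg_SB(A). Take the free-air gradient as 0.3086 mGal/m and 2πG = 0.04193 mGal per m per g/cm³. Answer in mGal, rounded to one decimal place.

-0.3

Δg_SB(A) = 980415.01 − 980499.84 + 0.3086×934.5 − 0.04193×2.38×934.5 = 110.30 mGal
Δg_SB(B) = 980578.04 − 980499.84 + 0.3086×152.3 − 0.04193×2.38×152.3 = 110.00 mGal
Difference = 110.00 − (110.30) = -0.30 mGal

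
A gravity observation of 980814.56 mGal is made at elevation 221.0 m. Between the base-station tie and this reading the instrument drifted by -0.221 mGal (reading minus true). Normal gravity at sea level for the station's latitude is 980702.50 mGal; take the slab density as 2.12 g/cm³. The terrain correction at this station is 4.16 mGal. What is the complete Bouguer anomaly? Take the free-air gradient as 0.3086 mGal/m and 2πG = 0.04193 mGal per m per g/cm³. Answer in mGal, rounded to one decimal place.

165.0

Drift-corrected reading = 980814.56 − (-0.221) = 980814.781 mGal
Free-air correction = 0.3086 × 221.0 = 68.20 mGal
Free-air anomaly = 980814.781 − 980702.50 + (68.20) = 180.481 mGal
Bouguer slab correction = 0.04193 × 2.12 × 221.0 = 19.65 mGal
Simple Bouguer anomaly = 180.481 − (19.65) = 160.831 mGal
Complete Bouguer anomaly = 160.831 + 4.16 = 164.991 mGal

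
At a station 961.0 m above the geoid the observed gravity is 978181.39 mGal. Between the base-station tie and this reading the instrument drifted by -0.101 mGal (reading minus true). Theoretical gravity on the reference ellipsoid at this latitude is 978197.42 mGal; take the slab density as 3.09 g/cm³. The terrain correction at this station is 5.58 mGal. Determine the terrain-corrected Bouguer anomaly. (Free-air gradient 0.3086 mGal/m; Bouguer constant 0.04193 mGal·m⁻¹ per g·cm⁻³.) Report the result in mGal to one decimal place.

161.7

Drift-corrected reading = 978181.39 − (-0.101) = 978181.491 mGal
Free-air correction = 0.3086 × 961.0 = 296.56 mGal
Free-air anomaly = 978181.491 − 978197.42 + (296.56) = 280.631 mGal
Bouguer slab correction = 0.04193 × 3.09 × 961.0 = 124.51 mGal
Simple Bouguer anomaly = 280.631 − (124.51) = 156.121 mGal
Complete Bouguer anomaly = 156.121 + 5.58 = 161.701 mGal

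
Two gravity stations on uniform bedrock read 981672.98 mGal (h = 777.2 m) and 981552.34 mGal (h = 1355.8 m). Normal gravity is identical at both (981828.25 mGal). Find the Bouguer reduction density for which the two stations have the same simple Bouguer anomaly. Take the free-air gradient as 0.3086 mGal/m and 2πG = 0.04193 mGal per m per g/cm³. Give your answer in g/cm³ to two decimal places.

Δg_obs = 981552.34 − 981672.98 = -120.64 mGal over Δh = 1355.8 − 777.2 = 578.6 m
Equal Bouguer anomalies ⇒ Δg_obs + (0.3086 − 0.04193ρ)·Δh = 0
0.3086 − 0.04193ρ = −Δg_obs/Δh = 0.20850
ρ = (0.3086 − 0.20850) / 0.04193 = 2.39 g/cm³

2.39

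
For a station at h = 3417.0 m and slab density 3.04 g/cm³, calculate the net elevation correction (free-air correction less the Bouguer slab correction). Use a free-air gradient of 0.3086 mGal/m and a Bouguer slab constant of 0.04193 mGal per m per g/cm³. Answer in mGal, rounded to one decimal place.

618.9

Combined gradient = 0.3086 − 0.04193 × 3.04 = 0.1811328 mGal/m
Combined elevation correction = 0.1811328 × 3417.0 = 618.9 mGal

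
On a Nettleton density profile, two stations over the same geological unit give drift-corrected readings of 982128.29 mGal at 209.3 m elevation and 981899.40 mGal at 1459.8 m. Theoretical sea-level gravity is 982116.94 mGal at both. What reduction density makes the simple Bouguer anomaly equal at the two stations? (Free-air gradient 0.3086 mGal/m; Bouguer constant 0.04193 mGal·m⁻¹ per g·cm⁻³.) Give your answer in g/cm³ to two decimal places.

2.99

Δg_obs = 981899.40 − 982128.29 = -228.89 mGal over Δh = 1459.8 − 209.3 = 1250.5 m
Equal Bouguer anomalies ⇒ Δg_obs + (0.3086 − 0.04193ρ)·Δh = 0
0.3086 − 0.04193ρ = −Δg_obs/Δh = 0.18304
ρ = (0.3086 − 0.18304) / 0.04193 = 2.99 g/cm³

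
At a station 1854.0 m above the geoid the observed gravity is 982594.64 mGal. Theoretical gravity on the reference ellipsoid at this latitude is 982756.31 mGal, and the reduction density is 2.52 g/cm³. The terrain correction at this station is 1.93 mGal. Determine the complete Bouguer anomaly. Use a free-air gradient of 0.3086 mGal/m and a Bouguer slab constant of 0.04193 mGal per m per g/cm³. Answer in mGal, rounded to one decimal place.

216.5

Free-air correction = 0.3086 × 1854.0 = 572.14 mGal
Free-air anomaly = 982594.64 − 982756.31 + (572.14) = 410.47 mGal
Bouguer slab correction = 0.04193 × 2.52 × 1854.0 = 195.90 mGal
Simple Bouguer anomaly = 410.47 − (195.90) = 214.57 mGal
Complete Bouguer anomaly = 214.57 + 1.93 = 216.50 mGal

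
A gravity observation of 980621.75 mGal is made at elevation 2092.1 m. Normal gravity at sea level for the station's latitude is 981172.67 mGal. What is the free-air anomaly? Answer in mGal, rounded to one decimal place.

Free-air correction = 0.3086 × 2092.1 = 645.62 mGal
Free-air anomaly = 980621.75 − 981172.67 + (645.62) = 94.70 mGal

94.7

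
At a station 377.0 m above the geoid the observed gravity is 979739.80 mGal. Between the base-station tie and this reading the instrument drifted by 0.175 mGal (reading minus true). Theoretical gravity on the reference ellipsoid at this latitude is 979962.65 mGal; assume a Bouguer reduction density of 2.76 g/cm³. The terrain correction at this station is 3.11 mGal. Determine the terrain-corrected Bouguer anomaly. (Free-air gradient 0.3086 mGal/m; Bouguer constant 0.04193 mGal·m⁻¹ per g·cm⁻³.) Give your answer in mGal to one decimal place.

-147.2

Drift-corrected reading = 979739.80 − (0.175) = 979739.625 mGal
Free-air correction = 0.3086 × 377.0 = 116.34 mGal
Free-air anomaly = 979739.625 − 979962.65 + (116.34) = -106.685 mGal
Bouguer slab correction = 0.04193 × 2.76 × 377.0 = 43.63 mGal
Simple Bouguer anomaly = -106.685 − (43.63) = -150.315 mGal
Complete Bouguer anomaly = -150.315 + 3.11 = -147.205 mGal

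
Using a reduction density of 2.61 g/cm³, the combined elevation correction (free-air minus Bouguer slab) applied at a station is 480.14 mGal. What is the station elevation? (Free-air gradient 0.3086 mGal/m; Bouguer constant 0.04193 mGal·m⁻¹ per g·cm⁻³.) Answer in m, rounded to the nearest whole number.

Combined gradient = 0.3086 − 0.04193 × 2.61 = 0.1991627 mGal/m
h = 480.14 / 0.1991627 = 2410.79 m

2411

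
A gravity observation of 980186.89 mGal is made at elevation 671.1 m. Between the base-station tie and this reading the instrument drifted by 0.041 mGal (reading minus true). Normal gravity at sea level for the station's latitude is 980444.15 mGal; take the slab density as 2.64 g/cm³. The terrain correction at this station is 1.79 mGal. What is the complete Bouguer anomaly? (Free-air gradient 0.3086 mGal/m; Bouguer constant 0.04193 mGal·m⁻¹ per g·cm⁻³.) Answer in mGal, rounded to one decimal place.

Drift-corrected reading = 980186.89 − (0.041) = 980186.849 mGal
Free-air correction = 0.3086 × 671.1 = 207.10 mGal
Free-air anomaly = 980186.849 − 980444.15 + (207.10) = -50.201 mGal
Bouguer slab correction = 0.04193 × 2.64 × 671.1 = 74.29 mGal
Simple Bouguer anomaly = -50.201 − (74.29) = -124.491 mGal
Complete Bouguer anomaly = -124.491 + 1.79 = -122.701 mGal

-122.7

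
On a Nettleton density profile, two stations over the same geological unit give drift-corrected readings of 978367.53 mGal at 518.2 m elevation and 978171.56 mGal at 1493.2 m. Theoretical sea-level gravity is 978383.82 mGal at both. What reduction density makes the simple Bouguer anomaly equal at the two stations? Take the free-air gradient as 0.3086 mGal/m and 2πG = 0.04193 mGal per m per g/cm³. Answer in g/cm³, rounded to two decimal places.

Δg_obs = 978171.56 − 978367.53 = -195.97 mGal over Δh = 1493.2 − 518.2 = 975.0 m
Equal Bouguer anomalies ⇒ Δg_obs + (0.3086 − 0.04193ρ)·Δh = 0
0.3086 − 0.04193ρ = −Δg_obs/Δh = 0.20099
ρ = (0.3086 − 0.20099) / 0.04193 = 2.57 g/cm³

2.57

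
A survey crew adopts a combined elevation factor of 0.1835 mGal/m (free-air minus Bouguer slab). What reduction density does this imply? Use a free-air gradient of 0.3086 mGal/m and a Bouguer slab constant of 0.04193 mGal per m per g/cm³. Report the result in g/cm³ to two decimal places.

2.98

0.1835 = 0.3086 − 0.04193 × ρ
ρ = (0.3086 − 0.1835) / 0.04193 = 2.98 g/cm³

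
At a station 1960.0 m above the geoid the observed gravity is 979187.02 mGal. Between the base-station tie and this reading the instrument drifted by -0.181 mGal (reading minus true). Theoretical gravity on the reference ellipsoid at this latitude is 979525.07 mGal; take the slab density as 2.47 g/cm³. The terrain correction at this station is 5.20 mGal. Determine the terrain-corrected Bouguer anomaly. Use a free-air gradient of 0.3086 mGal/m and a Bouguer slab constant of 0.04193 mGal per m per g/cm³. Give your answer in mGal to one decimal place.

Drift-corrected reading = 979187.02 − (-0.181) = 979187.201 mGal
Free-air correction = 0.3086 × 1960.0 = 604.86 mGal
Free-air anomaly = 979187.201 − 979525.07 + (604.86) = 266.991 mGal
Bouguer slab correction = 0.04193 × 2.47 × 1960.0 = 202.99 mGal
Simple Bouguer anomaly = 266.991 − (202.99) = 64.001 mGal
Complete Bouguer anomaly = 64.001 + 5.20 = 69.201 mGal

69.2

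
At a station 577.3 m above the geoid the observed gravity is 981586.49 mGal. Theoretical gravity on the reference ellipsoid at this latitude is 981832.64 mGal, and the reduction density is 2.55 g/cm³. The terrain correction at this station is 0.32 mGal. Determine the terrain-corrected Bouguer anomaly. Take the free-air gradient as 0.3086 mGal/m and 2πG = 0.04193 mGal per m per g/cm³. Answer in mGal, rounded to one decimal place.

-129.4

Free-air correction = 0.3086 × 577.3 = 178.15 mGal
Free-air anomaly = 981586.49 − 981832.64 + (178.15) = -68.00 mGal
Bouguer slab correction = 0.04193 × 2.55 × 577.3 = 61.73 mGal
Simple Bouguer anomaly = -68.00 − (61.73) = -129.73 mGal
Complete Bouguer anomaly = -129.73 + 0.32 = -129.41 mGal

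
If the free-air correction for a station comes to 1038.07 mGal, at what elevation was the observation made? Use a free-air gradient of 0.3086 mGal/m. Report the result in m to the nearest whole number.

h = 1038.07 / 0.3086 = 3363.80 m

3364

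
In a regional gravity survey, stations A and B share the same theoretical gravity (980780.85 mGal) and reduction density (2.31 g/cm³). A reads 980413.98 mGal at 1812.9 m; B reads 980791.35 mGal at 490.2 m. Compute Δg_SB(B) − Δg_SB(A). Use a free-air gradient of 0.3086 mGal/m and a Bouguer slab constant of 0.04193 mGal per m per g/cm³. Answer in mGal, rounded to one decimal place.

Δg_SB(A) = 980413.98 − 980780.85 + 0.3086×1812.9 − 0.04193×2.31×1812.9 = 17.00 mGal
Δg_SB(B) = 980791.35 − 980780.85 + 0.3086×490.2 − 0.04193×2.31×490.2 = 114.30 mGal
Difference = 114.30 − (17.00) = 97.30 mGal

97.3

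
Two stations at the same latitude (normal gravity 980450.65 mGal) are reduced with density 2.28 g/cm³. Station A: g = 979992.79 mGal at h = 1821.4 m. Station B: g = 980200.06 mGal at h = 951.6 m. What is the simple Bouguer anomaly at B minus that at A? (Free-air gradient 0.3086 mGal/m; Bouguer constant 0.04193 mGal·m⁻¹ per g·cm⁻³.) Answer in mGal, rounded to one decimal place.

Δg_SB(A) = 979992.79 − 980450.65 + 0.3086×1821.4 − 0.04193×2.28×1821.4 = -69.90 mGal
Δg_SB(B) = 980200.06 − 980450.65 + 0.3086×951.6 − 0.04193×2.28×951.6 = -47.90 mGal
Difference = -47.90 − (-69.90) = 22.00 mGal

22.0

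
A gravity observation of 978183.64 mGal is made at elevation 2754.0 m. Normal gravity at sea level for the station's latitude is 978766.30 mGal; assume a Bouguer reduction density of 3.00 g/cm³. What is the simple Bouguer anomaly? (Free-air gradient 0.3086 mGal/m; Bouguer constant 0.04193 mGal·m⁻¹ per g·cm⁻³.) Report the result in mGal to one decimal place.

-79.2

Free-air correction = 0.3086 × 2754.0 = 849.88 mGal
Free-air anomaly = 978183.64 − 978766.30 + (849.88) = 267.22 mGal
Bouguer slab correction = 0.04193 × 3.00 × 2754.0 = 346.43 mGal
Simple Bouguer anomaly = 267.22 − (346.43) = -79.21 mGal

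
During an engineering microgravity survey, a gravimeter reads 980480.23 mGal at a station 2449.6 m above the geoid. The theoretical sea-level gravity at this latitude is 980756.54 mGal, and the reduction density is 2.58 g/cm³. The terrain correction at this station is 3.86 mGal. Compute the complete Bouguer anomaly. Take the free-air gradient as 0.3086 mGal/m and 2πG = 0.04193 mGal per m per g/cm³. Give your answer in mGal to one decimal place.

218.5

Free-air correction = 0.3086 × 2449.6 = 755.95 mGal
Free-air anomaly = 980480.23 − 980756.54 + (755.95) = 479.64 mGal
Bouguer slab correction = 0.04193 × 2.58 × 2449.6 = 265.00 mGal
Simple Bouguer anomaly = 479.64 − (265.00) = 214.64 mGal
Complete Bouguer anomaly = 214.64 + 3.86 = 218.50 mGal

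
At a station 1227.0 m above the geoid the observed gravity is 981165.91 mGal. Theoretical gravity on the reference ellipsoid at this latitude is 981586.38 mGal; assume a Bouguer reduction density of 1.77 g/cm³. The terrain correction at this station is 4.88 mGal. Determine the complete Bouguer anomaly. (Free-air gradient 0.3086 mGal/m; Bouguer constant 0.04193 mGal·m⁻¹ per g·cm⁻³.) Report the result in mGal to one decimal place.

-128.0

Free-air correction = 0.3086 × 1227.0 = 378.65 mGal
Free-air anomaly = 981165.91 − 981586.38 + (378.65) = -41.82 mGal
Bouguer slab correction = 0.04193 × 1.77 × 1227.0 = 91.06 mGal
Simple Bouguer anomaly = -41.82 − (91.06) = -132.88 mGal
Complete Bouguer anomaly = -132.88 + 4.88 = -128.00 mGal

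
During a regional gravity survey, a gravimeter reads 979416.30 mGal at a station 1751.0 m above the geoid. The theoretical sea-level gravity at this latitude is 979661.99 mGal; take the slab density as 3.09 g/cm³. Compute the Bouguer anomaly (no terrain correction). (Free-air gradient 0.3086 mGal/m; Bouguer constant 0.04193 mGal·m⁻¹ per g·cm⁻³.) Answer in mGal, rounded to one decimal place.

67.8

Free-air correction = 0.3086 × 1751.0 = 540.36 mGal
Free-air anomaly = 979416.30 − 979661.99 + (540.36) = 294.67 mGal
Bouguer slab correction = 0.04193 × 3.09 × 1751.0 = 226.87 mGal
Simple Bouguer anomaly = 294.67 − (226.87) = 67.80 mGal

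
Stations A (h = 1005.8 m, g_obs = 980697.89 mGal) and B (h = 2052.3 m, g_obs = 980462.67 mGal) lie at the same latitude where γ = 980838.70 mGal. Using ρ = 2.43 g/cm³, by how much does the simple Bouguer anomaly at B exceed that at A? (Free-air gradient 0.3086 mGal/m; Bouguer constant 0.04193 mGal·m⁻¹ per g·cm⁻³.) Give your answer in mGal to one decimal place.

-18.9

Δg_SB(A) = 980697.89 − 980838.70 + 0.3086×1005.8 − 0.04193×2.43×1005.8 = 67.10 mGal
Δg_SB(B) = 980462.67 − 980838.70 + 0.3086×2052.3 − 0.04193×2.43×2052.3 = 48.20 mGal
Difference = 48.20 − (67.10) = -18.90 mGal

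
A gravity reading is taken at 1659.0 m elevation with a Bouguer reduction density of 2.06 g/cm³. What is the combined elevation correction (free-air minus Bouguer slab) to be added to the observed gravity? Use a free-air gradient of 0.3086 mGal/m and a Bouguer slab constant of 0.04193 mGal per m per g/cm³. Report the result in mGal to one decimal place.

368.7

Combined gradient = 0.3086 − 0.04193 × 2.06 = 0.2222242 mGal/m
Combined elevation correction = 0.2222242 × 1659.0 = 368.7 mGal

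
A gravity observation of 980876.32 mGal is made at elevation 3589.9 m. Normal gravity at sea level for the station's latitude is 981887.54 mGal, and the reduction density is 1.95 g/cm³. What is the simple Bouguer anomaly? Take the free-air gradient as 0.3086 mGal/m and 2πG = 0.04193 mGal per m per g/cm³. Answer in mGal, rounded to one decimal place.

Free-air correction = 0.3086 × 3589.9 = 1107.84 mGal
Free-air anomaly = 980876.32 − 981887.54 + (1107.84) = 96.62 mGal
Bouguer slab correction = 0.04193 × 1.95 × 3589.9 = 293.52 mGal
Simple Bouguer anomaly = 96.62 − (293.52) = -196.90 mGal

-196.9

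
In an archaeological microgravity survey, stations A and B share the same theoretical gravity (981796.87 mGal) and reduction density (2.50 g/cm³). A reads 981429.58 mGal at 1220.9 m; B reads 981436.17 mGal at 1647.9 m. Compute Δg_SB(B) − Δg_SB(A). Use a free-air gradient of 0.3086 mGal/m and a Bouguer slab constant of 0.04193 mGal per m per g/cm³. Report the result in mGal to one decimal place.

93.6

Δg_SB(A) = 981429.58 − 981796.87 + 0.3086×1220.9 − 0.04193×2.50×1220.9 = -118.50 mGal
Δg_SB(B) = 981436.17 − 981796.87 + 0.3086×1647.9 − 0.04193×2.50×1647.9 = -24.90 mGal
Difference = -24.90 − (-118.50) = 93.60 mGal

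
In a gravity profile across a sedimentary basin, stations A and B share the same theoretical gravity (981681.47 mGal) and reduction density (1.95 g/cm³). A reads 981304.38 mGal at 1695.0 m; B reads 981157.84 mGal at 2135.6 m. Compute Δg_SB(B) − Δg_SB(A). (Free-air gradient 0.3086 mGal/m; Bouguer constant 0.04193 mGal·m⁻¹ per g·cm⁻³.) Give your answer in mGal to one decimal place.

Δg_SB(A) = 981304.38 − 981681.47 + 0.3086×1695.0 − 0.04193×1.95×1695.0 = 7.40 mGal
Δg_SB(B) = 981157.84 − 981681.47 + 0.3086×2135.6 − 0.04193×1.95×2135.6 = -39.20 mGal
Difference = -39.20 − (7.40) = -46.60 mGal

-46.6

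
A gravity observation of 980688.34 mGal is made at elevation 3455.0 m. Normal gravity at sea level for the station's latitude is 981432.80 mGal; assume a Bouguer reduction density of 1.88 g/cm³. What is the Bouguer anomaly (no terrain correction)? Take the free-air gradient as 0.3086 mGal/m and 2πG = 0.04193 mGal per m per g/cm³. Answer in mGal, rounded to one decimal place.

49.4

Free-air correction = 0.3086 × 3455.0 = 1066.21 mGal
Free-air anomaly = 980688.34 − 981432.80 + (1066.21) = 321.75 mGal
Bouguer slab correction = 0.04193 × 1.88 × 3455.0 = 272.35 mGal
Simple Bouguer anomaly = 321.75 − (272.35) = 49.40 mGal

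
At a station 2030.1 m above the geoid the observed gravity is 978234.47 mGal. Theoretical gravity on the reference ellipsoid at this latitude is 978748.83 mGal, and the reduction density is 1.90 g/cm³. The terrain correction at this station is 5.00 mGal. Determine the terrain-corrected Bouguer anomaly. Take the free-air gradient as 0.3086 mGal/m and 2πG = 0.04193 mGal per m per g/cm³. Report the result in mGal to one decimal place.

Free-air correction = 0.3086 × 2030.1 = 626.49 mGal
Free-air anomaly = 978234.47 − 978748.83 + (626.49) = 112.13 mGal
Bouguer slab correction = 0.04193 × 1.90 × 2030.1 = 161.73 mGal
Simple Bouguer anomaly = 112.13 − (161.73) = -49.60 mGal
Complete Bouguer anomaly = -49.60 + 5.00 = -44.60 mGal

-44.6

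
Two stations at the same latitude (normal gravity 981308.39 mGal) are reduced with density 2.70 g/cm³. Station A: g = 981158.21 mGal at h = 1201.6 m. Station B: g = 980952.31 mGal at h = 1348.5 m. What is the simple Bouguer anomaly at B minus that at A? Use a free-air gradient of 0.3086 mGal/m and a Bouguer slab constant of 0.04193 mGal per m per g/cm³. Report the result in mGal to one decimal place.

Δg_SB(A) = 981158.21 − 981308.39 + 0.3086×1201.6 − 0.04193×2.70×1201.6 = 84.60 mGal
Δg_SB(B) = 980952.31 − 981308.39 + 0.3086×1348.5 − 0.04193×2.70×1348.5 = -92.60 mGal
Difference = -92.60 − (84.60) = -177.20 mGal

-177.2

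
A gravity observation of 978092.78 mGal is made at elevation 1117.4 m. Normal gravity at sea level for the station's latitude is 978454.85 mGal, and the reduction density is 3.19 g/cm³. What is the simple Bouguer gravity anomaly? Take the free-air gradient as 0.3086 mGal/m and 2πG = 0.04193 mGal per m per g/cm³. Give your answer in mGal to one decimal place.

Free-air correction = 0.3086 × 1117.4 = 344.83 mGal
Free-air anomaly = 978092.78 − 978454.85 + (344.83) = -17.24 mGal
Bouguer slab correction = 0.04193 × 3.19 × 1117.4 = 149.46 mGal
Simple Bouguer anomaly = -17.24 − (149.46) = -166.70 mGal

-166.7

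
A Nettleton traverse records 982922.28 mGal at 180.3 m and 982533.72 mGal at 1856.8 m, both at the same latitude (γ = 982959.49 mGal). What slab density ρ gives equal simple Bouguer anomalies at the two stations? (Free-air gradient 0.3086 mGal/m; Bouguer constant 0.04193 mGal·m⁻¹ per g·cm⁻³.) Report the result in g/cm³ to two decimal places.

1.83

Δg_obs = 982533.72 − 982922.28 = -388.56 mGal over Δh = 1856.8 − 180.3 = 1676.5 m
Equal Bouguer anomalies ⇒ Δg_obs + (0.3086 − 0.04193ρ)·Δh = 0
0.3086 − 0.04193ρ = −Δg_obs/Δh = 0.23177
ρ = (0.3086 − 0.23177) / 0.04193 = 1.83 g/cm³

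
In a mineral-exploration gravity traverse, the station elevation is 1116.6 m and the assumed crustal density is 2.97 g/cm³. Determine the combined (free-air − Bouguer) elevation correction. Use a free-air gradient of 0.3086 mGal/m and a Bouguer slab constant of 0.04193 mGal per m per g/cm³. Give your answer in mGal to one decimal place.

Combined gradient = 0.3086 − 0.04193 × 2.97 = 0.1840679 mGal/m
Combined elevation correction = 0.1840679 × 1116.6 = 205.5 mGal

205.5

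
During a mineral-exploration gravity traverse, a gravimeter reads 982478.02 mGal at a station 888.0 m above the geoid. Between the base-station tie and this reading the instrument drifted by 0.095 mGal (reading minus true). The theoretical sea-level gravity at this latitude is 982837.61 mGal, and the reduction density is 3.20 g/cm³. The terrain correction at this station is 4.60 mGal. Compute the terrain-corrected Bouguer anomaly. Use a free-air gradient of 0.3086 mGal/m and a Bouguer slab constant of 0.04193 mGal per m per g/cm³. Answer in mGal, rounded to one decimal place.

-200.2

Drift-corrected reading = 982478.02 − (0.095) = 982477.925 mGal
Free-air correction = 0.3086 × 888.0 = 274.04 mGal
Free-air anomaly = 982477.925 − 982837.61 + (274.04) = -85.645 mGal
Bouguer slab correction = 0.04193 × 3.20 × 888.0 = 119.15 mGal
Simple Bouguer anomaly = -85.645 − (119.15) = -204.795 mGal
Complete Bouguer anomaly = -204.795 + 4.60 = -200.195 mGal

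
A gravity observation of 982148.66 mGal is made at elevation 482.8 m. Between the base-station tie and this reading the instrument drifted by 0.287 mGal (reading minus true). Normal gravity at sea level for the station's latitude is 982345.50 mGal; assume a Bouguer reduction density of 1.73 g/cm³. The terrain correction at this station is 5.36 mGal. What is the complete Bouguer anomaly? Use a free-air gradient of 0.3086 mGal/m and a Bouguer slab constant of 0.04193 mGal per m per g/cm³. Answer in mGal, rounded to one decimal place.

-77.8

Drift-corrected reading = 982148.66 − (0.287) = 982148.373 mGal
Free-air correction = 0.3086 × 482.8 = 148.99 mGal
Free-air anomaly = 982148.373 − 982345.50 + (148.99) = -48.137 mGal
Bouguer slab correction = 0.04193 × 1.73 × 482.8 = 35.02 mGal
Simple Bouguer anomaly = -48.137 − (35.02) = -83.157 mGal
Complete Bouguer anomaly = -83.157 + 5.36 = -77.797 mGal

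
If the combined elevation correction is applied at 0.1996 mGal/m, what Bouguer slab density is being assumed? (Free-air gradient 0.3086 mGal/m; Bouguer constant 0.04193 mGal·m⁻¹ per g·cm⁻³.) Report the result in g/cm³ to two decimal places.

2.60

0.1996 = 0.3086 − 0.04193 × ρ
ρ = (0.3086 − 0.1996) / 0.04193 = 2.60 g/cm³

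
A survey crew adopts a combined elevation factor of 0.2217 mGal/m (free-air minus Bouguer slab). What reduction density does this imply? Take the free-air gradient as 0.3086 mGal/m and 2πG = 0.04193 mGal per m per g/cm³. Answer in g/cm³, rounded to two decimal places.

2.07

0.2217 = 0.3086 − 0.04193 × ρ
ρ = (0.3086 − 0.2217) / 0.04193 = 2.07 g/cm³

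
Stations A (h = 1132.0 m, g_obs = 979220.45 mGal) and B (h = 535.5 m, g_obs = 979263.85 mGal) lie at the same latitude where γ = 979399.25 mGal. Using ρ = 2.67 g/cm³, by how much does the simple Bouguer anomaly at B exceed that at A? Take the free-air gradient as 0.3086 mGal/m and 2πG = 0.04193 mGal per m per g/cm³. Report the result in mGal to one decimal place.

-73.9

Δg_SB(A) = 979220.45 − 979399.25 + 0.3086×1132.0 − 0.04193×2.67×1132.0 = 43.80 mGal
Δg_SB(B) = 979263.85 − 979399.25 + 0.3086×535.5 − 0.04193×2.67×535.5 = -30.10 mGal
Difference = -30.10 − (43.80) = -73.90 mGal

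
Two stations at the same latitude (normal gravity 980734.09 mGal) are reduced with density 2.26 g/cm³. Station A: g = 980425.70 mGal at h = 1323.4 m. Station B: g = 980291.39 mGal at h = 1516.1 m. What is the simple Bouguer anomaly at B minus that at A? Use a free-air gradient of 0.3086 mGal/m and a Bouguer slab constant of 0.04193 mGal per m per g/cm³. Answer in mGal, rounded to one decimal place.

Δg_SB(A) = 980425.70 − 980734.09 + 0.3086×1323.4 − 0.04193×2.26×1323.4 = -25.40 mGal
Δg_SB(B) = 980291.39 − 980734.09 + 0.3086×1516.1 − 0.04193×2.26×1516.1 = -118.50 mGal
Difference = -118.50 − (-25.40) = -93.10 mGal

-93.1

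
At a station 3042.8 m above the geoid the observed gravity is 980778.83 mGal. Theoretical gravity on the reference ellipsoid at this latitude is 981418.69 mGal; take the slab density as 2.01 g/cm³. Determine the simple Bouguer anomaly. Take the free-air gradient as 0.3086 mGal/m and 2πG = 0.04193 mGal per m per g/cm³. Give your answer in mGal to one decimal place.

Free-air correction = 0.3086 × 3042.8 = 939.01 mGal
Free-air anomaly = 980778.83 − 981418.69 + (939.01) = 299.15 mGal
Bouguer slab correction = 0.04193 × 2.01 × 3042.8 = 256.45 mGal
Simple Bouguer anomaly = 299.15 − (256.45) = 42.70 mGal

42.7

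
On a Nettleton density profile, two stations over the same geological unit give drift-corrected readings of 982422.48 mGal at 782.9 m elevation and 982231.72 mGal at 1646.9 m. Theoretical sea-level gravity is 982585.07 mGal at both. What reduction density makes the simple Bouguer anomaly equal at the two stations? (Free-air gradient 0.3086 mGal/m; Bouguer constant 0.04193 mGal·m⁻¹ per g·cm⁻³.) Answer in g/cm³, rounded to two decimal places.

Δg_obs = 982231.72 − 982422.48 = -190.76 mGal over Δh = 1646.9 − 782.9 = 864.0 m
Equal Bouguer anomalies ⇒ Δg_obs + (0.3086 − 0.04193ρ)·Δh = 0
0.3086 − 0.04193ρ = −Δg_obs/Δh = 0.22079
ρ = (0.3086 − 0.22079) / 0.04193 = 2.09 g/cm³

2.09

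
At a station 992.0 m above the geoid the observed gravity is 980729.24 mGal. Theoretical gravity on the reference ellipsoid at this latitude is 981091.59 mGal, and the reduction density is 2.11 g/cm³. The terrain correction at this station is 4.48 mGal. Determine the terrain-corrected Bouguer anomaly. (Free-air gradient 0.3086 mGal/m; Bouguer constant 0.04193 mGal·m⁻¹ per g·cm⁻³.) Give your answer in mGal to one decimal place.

-139.5

Free-air correction = 0.3086 × 992.0 = 306.13 mGal
Free-air anomaly = 980729.24 − 981091.59 + (306.13) = -56.22 mGal
Bouguer slab correction = 0.04193 × 2.11 × 992.0 = 87.76 mGal
Simple Bouguer anomaly = -56.22 − (87.76) = -143.98 mGal
Complete Bouguer anomaly = -143.98 + 4.48 = -139.50 mGal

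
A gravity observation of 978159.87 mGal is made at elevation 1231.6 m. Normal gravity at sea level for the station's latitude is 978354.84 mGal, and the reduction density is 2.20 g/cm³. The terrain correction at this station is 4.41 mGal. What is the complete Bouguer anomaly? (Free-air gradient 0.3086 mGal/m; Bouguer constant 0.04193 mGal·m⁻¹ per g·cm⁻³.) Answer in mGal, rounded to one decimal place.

Free-air correction = 0.3086 × 1231.6 = 380.07 mGal
Free-air anomaly = 978159.87 − 978354.84 + (380.07) = 185.10 mGal
Bouguer slab correction = 0.04193 × 2.20 × 1231.6 = 113.61 mGal
Simple Bouguer anomaly = 185.10 − (113.61) = 71.49 mGal
Complete Bouguer anomaly = 71.49 + 4.41 = 75.90 mGal

75.9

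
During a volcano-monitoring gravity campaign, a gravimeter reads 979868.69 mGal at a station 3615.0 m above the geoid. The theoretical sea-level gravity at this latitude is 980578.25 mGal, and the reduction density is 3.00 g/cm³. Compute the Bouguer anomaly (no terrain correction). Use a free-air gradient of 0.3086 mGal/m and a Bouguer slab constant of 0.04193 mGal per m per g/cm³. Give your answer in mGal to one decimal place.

-48.7

Free-air correction = 0.3086 × 3615.0 = 1115.59 mGal
Free-air anomaly = 979868.69 − 980578.25 + (1115.59) = 406.03 mGal
Bouguer slab correction = 0.04193 × 3.00 × 3615.0 = 454.73 mGal
Simple Bouguer anomaly = 406.03 − (454.73) = -48.70 mGal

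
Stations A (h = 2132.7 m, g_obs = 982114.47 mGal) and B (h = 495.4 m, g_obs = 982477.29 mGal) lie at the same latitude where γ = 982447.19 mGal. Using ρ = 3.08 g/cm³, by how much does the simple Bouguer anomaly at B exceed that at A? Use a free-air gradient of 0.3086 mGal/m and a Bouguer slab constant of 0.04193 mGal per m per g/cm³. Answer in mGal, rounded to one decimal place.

Δg_SB(A) = 982114.47 − 982447.19 + 0.3086×2132.7 − 0.04193×3.08×2132.7 = 50.00 mGal
Δg_SB(B) = 982477.29 − 982447.19 + 0.3086×495.4 − 0.04193×3.08×495.4 = 119.00 mGal
Difference = 119.00 − (50.00) = 69.00 mGal

69.0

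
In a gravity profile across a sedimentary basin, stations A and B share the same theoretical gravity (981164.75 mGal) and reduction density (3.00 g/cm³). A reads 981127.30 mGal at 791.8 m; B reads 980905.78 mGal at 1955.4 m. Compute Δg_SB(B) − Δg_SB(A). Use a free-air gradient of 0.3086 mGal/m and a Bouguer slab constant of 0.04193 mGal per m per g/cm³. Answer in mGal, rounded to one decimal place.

-8.8

Δg_SB(A) = 981127.30 − 981164.75 + 0.3086×791.8 − 0.04193×3.00×791.8 = 107.30 mGal
Δg_SB(B) = 980905.78 − 981164.75 + 0.3086×1955.4 − 0.04193×3.00×1955.4 = 98.50 mGal
Difference = 98.50 − (107.30) = -8.80 mGal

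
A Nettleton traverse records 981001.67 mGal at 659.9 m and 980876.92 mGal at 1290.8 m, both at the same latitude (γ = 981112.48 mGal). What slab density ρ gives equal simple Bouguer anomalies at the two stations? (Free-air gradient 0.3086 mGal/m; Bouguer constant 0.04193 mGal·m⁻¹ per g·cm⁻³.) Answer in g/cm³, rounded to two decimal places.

Δg_obs = 980876.92 − 981001.67 = -124.75 mGal over Δh = 1290.8 − 659.9 = 630.9 m
Equal Bouguer anomalies ⇒ Δg_obs + (0.3086 − 0.04193ρ)·Δh = 0
0.3086 − 0.04193ρ = −Δg_obs/Δh = 0.19773
ρ = (0.3086 − 0.19773) / 0.04193 = 2.64 g/cm³

2.64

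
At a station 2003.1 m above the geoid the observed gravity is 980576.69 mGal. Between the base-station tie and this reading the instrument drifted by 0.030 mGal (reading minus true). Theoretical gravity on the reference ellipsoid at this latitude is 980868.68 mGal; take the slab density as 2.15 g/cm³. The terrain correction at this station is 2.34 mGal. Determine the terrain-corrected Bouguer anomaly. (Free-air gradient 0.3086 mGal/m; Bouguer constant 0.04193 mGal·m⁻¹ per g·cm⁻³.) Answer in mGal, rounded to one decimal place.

147.9

Drift-corrected reading = 980576.69 − (0.030) = 980576.660 mGal
Free-air correction = 0.3086 × 2003.1 = 618.16 mGal
Free-air anomaly = 980576.660 − 980868.68 + (618.16) = 326.140 mGal
Bouguer slab correction = 0.04193 × 2.15 × 2003.1 = 180.58 mGal
Simple Bouguer anomaly = 326.140 − (180.58) = 145.560 mGal
Complete Bouguer anomaly = 145.560 + 2.34 = 147.900 mGal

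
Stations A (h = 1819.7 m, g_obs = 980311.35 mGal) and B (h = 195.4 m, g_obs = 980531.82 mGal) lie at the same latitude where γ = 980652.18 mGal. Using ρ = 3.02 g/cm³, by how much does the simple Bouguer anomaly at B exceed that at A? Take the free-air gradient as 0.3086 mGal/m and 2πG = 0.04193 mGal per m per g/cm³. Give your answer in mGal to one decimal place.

Δg_SB(A) = 980311.35 − 980652.18 + 0.3086×1819.7 − 0.04193×3.02×1819.7 = -9.70 mGal
Δg_SB(B) = 980531.82 − 980652.18 + 0.3086×195.4 − 0.04193×3.02×195.4 = -84.80 mGal
Difference = -84.80 − (-9.70) = -75.10 mGal

-75.1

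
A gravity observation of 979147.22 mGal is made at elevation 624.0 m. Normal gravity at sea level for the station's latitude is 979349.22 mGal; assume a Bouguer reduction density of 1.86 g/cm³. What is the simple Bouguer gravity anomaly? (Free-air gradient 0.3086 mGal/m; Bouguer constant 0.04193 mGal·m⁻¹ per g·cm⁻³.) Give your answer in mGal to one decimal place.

Free-air correction = 0.3086 × 624.0 = 192.57 mGal
Free-air anomaly = 979147.22 − 979349.22 + (192.57) = -9.43 mGal
Bouguer slab correction = 0.04193 × 1.86 × 624.0 = 48.67 mGal
Simple Bouguer anomaly = -9.43 − (48.67) = -58.10 mGal

-58.1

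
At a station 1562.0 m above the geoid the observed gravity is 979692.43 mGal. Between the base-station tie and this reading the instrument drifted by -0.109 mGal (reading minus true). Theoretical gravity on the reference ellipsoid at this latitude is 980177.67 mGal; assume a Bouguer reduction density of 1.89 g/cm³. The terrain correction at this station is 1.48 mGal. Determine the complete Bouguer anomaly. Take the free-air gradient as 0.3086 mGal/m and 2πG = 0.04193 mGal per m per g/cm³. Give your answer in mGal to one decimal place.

-125.4

Drift-corrected reading = 979692.43 − (-0.109) = 979692.539 mGal
Free-air correction = 0.3086 × 1562.0 = 482.03 mGal
Free-air anomaly = 979692.539 − 980177.67 + (482.03) = -3.101 mGal
Bouguer slab correction = 0.04193 × 1.89 × 1562.0 = 123.78 mGal
Simple Bouguer anomaly = -3.101 − (123.78) = -126.881 mGal
Complete Bouguer anomaly = -126.881 + 1.48 = -125.401 mGal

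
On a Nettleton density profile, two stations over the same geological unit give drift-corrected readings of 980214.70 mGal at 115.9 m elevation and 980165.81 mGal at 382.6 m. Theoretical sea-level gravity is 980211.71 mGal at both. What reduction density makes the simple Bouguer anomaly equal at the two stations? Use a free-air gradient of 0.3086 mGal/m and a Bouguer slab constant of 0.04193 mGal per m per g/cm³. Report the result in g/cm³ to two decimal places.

Δg_obs = 980165.81 − 980214.70 = -48.89 mGal over Δh = 382.6 − 115.9 = 266.7 m
Equal Bouguer anomalies ⇒ Δg_obs + (0.3086 − 0.04193ρ)·Δh = 0
0.3086 − 0.04193ρ = −Δg_obs/Δh = 0.18331
ρ = (0.3086 − 0.18331) / 0.04193 = 2.99 g/cm³

2.99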